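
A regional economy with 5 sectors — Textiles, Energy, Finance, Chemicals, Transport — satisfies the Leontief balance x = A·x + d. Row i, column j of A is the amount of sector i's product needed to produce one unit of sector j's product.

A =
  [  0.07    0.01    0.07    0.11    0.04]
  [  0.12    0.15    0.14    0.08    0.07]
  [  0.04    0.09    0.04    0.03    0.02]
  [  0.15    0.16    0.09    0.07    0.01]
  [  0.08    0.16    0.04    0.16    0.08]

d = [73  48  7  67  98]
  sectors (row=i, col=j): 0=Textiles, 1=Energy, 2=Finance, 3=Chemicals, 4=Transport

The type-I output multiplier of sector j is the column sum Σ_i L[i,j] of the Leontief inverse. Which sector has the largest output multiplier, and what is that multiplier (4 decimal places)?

Energy (1.9622)

Form M = I − A:
  [  0.93   -0.01   -0.07   -0.11   -0.04]
  [ -0.12    0.85   -0.14   -0.08   -0.07]
  [ -0.04   -0.09    0.96   -0.03   -0.02]
  [ -0.15   -0.16   -0.09    0.93   -0.01]
  [ -0.08   -0.16   -0.04   -0.16    0.92]
Leontief inverse L = M⁻¹:
  [  1.1174    0.0637    0.1073    0.1510    0.0574]
  [  0.2060    1.2525    0.2171    0.1582    0.1107]
  [  0.0766    0.1333    1.0740    0.0616    0.0375]
  [  0.2250    0.2416    0.1599    1.1354    0.0440]
  [  0.1754    0.2712    0.1216    0.2408    1.1205]
Total output x = L · d:
  x_0 = 1.1174·73 + 0.0637·48 + 0.1073·7 + 0.1510·67 + 0.0574·98 = 101.1226
  x_1 = 0.2060·73 + 1.2525·48 + 0.2171·7 + 0.1582·67 + 0.1107·98 = 98.1198
  x_2 = 0.0766·73 + 0.1333·48 + 1.0740·7 + 0.0616·67 + 0.0375·98 = 27.3057
  x_3 = 0.2250·73 + 0.2416·48 + 0.1599·7 + 1.1354·67 + 0.0440·98 = 109.5174
  x_4 = 0.1754·73 + 0.2712·48 + 0.1216·7 + 0.2408·67 + 1.1205·98 = 152.6130
Output multipliers (column sums of L):
  Textiles: 1.8003
  Energy: 1.9622
  Finance: 1.6800
  Chemicals: 1.7469
  Transport: 1.3700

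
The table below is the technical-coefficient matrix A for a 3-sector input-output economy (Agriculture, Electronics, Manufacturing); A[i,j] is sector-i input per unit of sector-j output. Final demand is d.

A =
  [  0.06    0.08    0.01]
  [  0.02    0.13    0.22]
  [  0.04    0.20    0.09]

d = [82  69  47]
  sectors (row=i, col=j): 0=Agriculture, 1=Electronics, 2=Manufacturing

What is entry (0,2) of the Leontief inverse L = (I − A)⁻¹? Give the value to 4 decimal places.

L[0,2] = 0.0376

Form M = I − A:
  [  0.94   -0.08   -0.01]
  [ -0.02    0.87   -0.22]
  [ -0.04   -0.20    0.91]
Leontief inverse L = M⁻¹:
  [  1.0677    0.1068    0.0376]
  [  0.0386    1.2209    0.2956]
  [  0.0554    0.2730    1.1655]
Total output x = L · d:
  x_0 = 1.0677·82 + 0.1068·69 + 0.0376·47 = 96.6867
  x_1 = 0.0386·82 + 1.2209·69 + 0.2956·47 = 101.2980
  x_2 = 0.0554·82 + 0.2730·69 + 1.1655·47 = 78.1616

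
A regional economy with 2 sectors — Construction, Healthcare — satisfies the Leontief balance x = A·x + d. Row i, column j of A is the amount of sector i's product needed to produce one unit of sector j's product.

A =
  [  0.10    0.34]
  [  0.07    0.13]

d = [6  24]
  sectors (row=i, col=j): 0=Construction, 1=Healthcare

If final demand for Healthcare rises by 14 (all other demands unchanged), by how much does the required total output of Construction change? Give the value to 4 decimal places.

Form M = I − A:
  [  0.90   -0.34]
  [ -0.07    0.87]
Leontief inverse L = M⁻¹:
  [  1.1459    0.4478]
  [  0.0922    1.1855]
Total output x = L · d:
  x_0 = 1.1459·6 + 0.4478·24 = 17.6238
  x_1 = 0.0922·6 + 1.1855·24 = 29.0042
Δx_0 = L[0,1] · Δd_1 = 0.4478 · 14 = 6.2698

6.2698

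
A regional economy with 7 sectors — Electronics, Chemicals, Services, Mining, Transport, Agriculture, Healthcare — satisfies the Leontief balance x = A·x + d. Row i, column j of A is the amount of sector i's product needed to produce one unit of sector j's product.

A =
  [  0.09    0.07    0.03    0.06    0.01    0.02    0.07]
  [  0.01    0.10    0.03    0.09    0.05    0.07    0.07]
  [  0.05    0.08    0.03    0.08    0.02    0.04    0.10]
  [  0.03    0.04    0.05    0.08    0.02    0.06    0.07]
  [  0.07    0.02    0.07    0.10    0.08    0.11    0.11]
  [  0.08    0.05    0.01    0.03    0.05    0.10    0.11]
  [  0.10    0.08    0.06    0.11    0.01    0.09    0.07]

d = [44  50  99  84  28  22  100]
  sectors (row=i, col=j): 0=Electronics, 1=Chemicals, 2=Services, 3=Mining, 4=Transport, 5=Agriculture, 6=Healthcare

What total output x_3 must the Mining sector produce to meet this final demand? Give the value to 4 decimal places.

Form M = I − A:
  [  0.91   -0.07   -0.03   -0.06   -0.01   -0.02   -0.07]
  [ -0.01    0.90   -0.03   -0.09   -0.05   -0.07   -0.07]
  [ -0.05   -0.08    0.97   -0.08   -0.02   -0.04   -0.10]
  [ -0.03   -0.04   -0.05    0.92   -0.02   -0.06   -0.07]
  [ -0.07   -0.02   -0.07   -0.10    0.92   -0.11   -0.11]
  [ -0.08   -0.05   -0.01   -0.03   -0.05    0.90   -0.11]
  [ -0.10   -0.08   -0.06   -0.11   -0.01   -0.09    0.93]
Leontief inverse L = M⁻¹:
  [  1.1266    0.1114    0.0536    0.1078    0.0262    0.0582    0.1170]
  [  0.0521    1.1474    0.0597    0.1489    0.0757    0.1254    0.1317]
  [  0.0920    0.1269    1.0582    0.1363    0.0404    0.0886    0.1558]
  [  0.0673    0.0792    0.0739    1.1274    0.0380    0.1028    0.1205]
  [  0.1354    0.0801    0.1098    0.1761    1.1109    0.1811    0.1941]
  [  0.1326    0.0991    0.0398    0.0884    0.0743    1.1559    0.1739]
  [  0.1538    0.1387    0.0929    0.1770    0.0356    0.1487    1.1424]
Total output x = L · d:
  x_0 = 1.1266·44 + 0.1114·50 + 0.0536·99 + 0.1078·84 + 0.0262·28 + 0.0582·22 + 0.1170·100 = 83.2172
  x_1 = 0.0521·44 + 1.1474·50 + 0.0597·99 + 0.1489·84 + 0.0757·28 + 0.1254·22 + 0.1317·100 = 96.1305
  x_2 = 0.0920·44 + 0.1269·50 + 1.0582·99 + 0.1363·84 + 0.0404·28 + 0.0886·22 + 0.1558·100 = 145.2667
  x_3 = 0.0673·44 + 0.0792·50 + 0.0739·99 + 1.1274·84 + 0.0380·28 + 0.1028·22 + 0.1205·100 = 124.3150
  x_4 = 0.1354·44 + 0.0801·50 + 0.1098·99 + 0.1761·84 + 1.1109·28 + 0.1811·22 + 0.1941·100 = 90.1237
  x_5 = 0.1326·44 + 0.0991·50 + 0.0398·99 + 0.0884·84 + 0.0743·28 + 1.1559·22 + 0.1739·100 = 67.0475
  x_6 = 0.1538·44 + 0.1387·50 + 0.0929·99 + 0.1770·84 + 0.0356·28 + 0.1487·22 + 1.1424·100 = 156.2778

124.3150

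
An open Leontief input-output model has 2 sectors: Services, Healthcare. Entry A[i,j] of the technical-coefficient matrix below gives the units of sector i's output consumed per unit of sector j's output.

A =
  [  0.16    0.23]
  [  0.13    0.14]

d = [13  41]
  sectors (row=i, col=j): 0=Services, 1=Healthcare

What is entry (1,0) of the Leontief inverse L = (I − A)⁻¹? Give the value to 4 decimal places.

Form M = I − A:
  [  0.84   -0.23]
  [ -0.13    0.86]
Leontief inverse L = M⁻¹:
  [  1.2419    0.3321]
  [  0.1877    1.2130]
Total output x = L · d:
  x_0 = 1.2419·13 + 0.3321·41 = 29.7617
  x_1 = 0.1877·13 + 1.2130·41 = 52.1733

L[1,0] = 0.1877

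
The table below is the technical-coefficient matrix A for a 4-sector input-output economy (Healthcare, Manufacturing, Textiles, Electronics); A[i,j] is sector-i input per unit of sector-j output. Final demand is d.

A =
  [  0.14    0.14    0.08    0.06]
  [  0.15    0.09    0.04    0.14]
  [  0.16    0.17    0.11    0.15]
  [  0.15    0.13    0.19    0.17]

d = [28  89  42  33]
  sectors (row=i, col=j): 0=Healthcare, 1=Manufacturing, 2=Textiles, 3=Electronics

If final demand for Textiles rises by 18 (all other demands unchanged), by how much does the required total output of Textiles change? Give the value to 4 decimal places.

Form M = I − A:
  [  0.86   -0.14   -0.08   -0.06]
  [ -0.15    0.91   -0.04   -0.14]
  [ -0.16   -0.17    0.89   -0.15]
  [ -0.15   -0.13   -0.19    0.83]
Leontief inverse L = M⁻¹:
  [  1.2638    0.2473    0.1593    0.1619]
  [  0.2770    1.2013    0.1315    0.2464]
  [  0.3390    0.3257    1.2332    0.3023]
  [  0.3494    0.3074    0.3317    1.3419]
Total output x = L · d:
  x_0 = 1.2638·28 + 0.2473·89 + 0.1593·42 + 0.1619·33 = 69.4265
  x_1 = 0.2770·28 + 1.2013·89 + 0.1315·42 + 0.2464·33 = 128.3228
  x_2 = 0.3390·28 + 0.3257·89 + 1.2332·42 + 0.3023·33 = 100.2543
  x_3 = 0.3494·28 + 0.3074·89 + 0.3317·42 + 1.3419·33 = 95.3545
Δx_2 = L[2,2] · Δd_2 = 1.2332 · 18 = 22.1984

22.1984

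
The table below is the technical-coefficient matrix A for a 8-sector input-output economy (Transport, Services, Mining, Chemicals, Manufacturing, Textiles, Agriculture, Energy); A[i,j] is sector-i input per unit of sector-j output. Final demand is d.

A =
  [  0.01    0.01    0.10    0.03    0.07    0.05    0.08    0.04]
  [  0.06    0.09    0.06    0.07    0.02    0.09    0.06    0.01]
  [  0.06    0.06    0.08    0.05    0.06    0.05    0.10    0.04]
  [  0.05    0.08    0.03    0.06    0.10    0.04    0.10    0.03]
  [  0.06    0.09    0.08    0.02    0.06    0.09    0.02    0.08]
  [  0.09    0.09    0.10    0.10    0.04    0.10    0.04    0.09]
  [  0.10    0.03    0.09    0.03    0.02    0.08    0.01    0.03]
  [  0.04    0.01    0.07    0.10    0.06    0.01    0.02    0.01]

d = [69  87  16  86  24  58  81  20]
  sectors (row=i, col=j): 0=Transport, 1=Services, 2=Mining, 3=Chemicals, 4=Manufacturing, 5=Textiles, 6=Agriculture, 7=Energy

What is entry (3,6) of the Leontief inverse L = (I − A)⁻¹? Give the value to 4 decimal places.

L[3,6] = 0.1474

Form M = I − A:
  [  0.99   -0.01   -0.10   -0.03   -0.07   -0.05   -0.08   -0.04]
  [ -0.06    0.91   -0.06   -0.07   -0.02   -0.09   -0.06   -0.01]
  [ -0.06   -0.06    0.92   -0.05   -0.06   -0.05   -0.10   -0.04]
  [ -0.05   -0.08   -0.03    0.94   -0.10   -0.04   -0.10   -0.03]
  [ -0.06   -0.09   -0.08   -0.02    0.94   -0.09   -0.02   -0.08]
  [ -0.09   -0.09   -0.10   -0.10   -0.04    0.90   -0.04   -0.09]
  [ -0.10   -0.03   -0.09   -0.03   -0.02   -0.08    0.99   -0.03]
  [ -0.04   -0.01   -0.07   -0.10   -0.06   -0.01   -0.02    0.99]
Leontief inverse L = M⁻¹:
  [  1.0570    0.0535    0.1581    0.0705    0.1088    0.0983    0.1194    0.0731]
  [  0.1142    1.1449    0.1277    0.1217    0.0658    0.1504    0.1122    0.0474]
  [  0.1170    0.1138    1.1528    0.1009    0.1085    0.1116    0.1513    0.0790]
  [  0.1062    0.1356    0.1002    1.1088    0.1471    0.1029    0.1474    0.0690]
  [  0.1154    0.1467    0.1539    0.0777    1.1093    0.1518    0.0726    0.1204]
  [  0.1608    0.1620    0.1926    0.1734    0.1076    1.1770    0.1124    0.1403]
  [  0.1417    0.0720    0.1498    0.0731    0.0614    0.1274    1.0561    0.0633]
  [  0.0743    0.0474    0.1136    0.1311    0.0971    0.0474    0.0584    1.0361]
Total output x = L · d:
  x_0 = 1.0570·69 + 0.0535·87 + 0.1581·16 + 0.0705·86 + 0.1088·24 + 0.0983·58 + 0.1194·81 + 0.0731·20 = 105.6222
  x_1 = 0.1142·69 + 1.1449·87 + 0.1277·16 + 0.1217·86 + 0.0658·24 + 0.1504·58 + 0.1122·81 + 0.0474·20 = 140.3297
  x_2 = 0.1170·69 + 0.1138·87 + 1.1528·16 + 0.1009·86 + 0.1085·24 + 0.1116·58 + 0.1513·81 + 0.0790·20 = 68.0098
  x_3 = 0.1062·69 + 0.1356·87 + 0.1002·16 + 1.1088·86 + 0.1471·24 + 0.1029·58 + 0.1474·81 + 0.0690·20 = 138.9034
  x_4 = 0.1154·69 + 0.1467·87 + 0.1539·16 + 0.0777·86 + 1.1093·24 + 0.1518·58 + 0.0726·81 + 0.1204·20 = 73.5740
  x_5 = 0.1608·69 + 0.1620·87 + 0.1926·16 + 0.1734·86 + 0.1076·24 + 1.1770·58 + 0.1124·81 + 0.1403·20 = 125.9399
  x_6 = 0.1417·69 + 0.0720·87 + 0.1498·16 + 0.0731·86 + 0.0614·24 + 0.1274·58 + 1.0561·81 + 0.0633·20 = 120.3974
  x_7 = 0.0743·69 + 0.0474·87 + 0.1136·16 + 0.1311·86 + 0.0971·24 + 0.0474·58 + 0.0584·81 + 1.0361·20 = 52.8899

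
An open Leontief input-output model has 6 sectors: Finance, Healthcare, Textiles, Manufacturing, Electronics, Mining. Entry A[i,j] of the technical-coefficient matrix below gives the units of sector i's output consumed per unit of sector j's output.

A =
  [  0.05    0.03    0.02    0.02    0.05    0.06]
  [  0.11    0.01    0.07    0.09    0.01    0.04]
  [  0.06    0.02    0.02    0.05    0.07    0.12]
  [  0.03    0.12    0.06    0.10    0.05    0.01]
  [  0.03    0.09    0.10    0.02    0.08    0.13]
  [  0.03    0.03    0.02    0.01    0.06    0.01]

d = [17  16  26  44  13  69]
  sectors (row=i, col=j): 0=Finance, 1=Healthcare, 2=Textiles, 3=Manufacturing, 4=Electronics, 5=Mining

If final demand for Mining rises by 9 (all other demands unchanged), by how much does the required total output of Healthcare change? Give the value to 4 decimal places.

Form M = I − A:
  [  0.95   -0.03   -0.02   -0.02   -0.05   -0.06]
  [ -0.11    0.99   -0.07   -0.09   -0.01   -0.04]
  [ -0.06   -0.02    0.98   -0.05   -0.07   -0.12]
  [ -0.03   -0.12   -0.06    0.90   -0.05   -0.01]
  [ -0.03   -0.09   -0.10   -0.02    0.92   -0.13]
  [ -0.03   -0.03   -0.02   -0.01   -0.06    0.99]
Leontief inverse L = M⁻¹:
  [  1.0659    0.0456    0.0356    0.0326    0.0681    0.0800]
  [  0.1322    1.0348    0.0885    0.1129    0.0356    0.0664]
  [  0.0809    0.0451    1.0424    0.0680    0.0975    0.1466]
  [  0.0626    0.1495    0.0901    1.1346    0.0763    0.0422]
  [  0.0638    0.1168    0.1298    0.0470    1.1153    0.1713]
  [  0.0424    0.0422    0.0336    0.0201    0.0735    1.0283]
Total output x = L · d:
  x_0 = 1.0659·17 + 0.0456·16 + 0.0356·26 + 0.0326·44 + 0.0681·13 + 0.0800·69 = 27.6177
  x_1 = 0.1322·17 + 1.0348·16 + 0.0885·26 + 0.1129·44 + 0.0356·13 + 0.0664·69 = 31.1149
  x_2 = 0.0809·17 + 0.0451·16 + 1.0424·26 + 0.0680·44 + 0.0975·13 + 0.1466·69 = 43.5695
  x_3 = 0.0626·17 + 0.1495·16 + 0.0901·26 + 1.1346·44 + 0.0763·13 + 0.0422·69 = 59.6253
  x_4 = 0.0638·17 + 0.1168·16 + 0.1298·26 + 0.0470·44 + 1.1153·13 + 0.1713·69 = 34.7136
  x_5 = 0.0424·17 + 0.0422·16 + 0.0336·26 + 0.0201·44 + 0.0735·13 + 1.0283·69 = 75.0631
Δx_1 = L[1,5] · Δd_5 = 0.0664 · 9 = 0.5973

0.5973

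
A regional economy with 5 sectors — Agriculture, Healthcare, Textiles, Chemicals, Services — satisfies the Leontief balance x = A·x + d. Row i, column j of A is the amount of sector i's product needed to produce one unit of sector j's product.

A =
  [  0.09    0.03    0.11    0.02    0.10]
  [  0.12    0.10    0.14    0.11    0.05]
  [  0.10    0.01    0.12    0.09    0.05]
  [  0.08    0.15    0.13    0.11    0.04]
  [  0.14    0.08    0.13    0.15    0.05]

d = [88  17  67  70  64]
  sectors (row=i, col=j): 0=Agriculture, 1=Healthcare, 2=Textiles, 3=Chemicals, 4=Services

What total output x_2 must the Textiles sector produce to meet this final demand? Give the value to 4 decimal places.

Form M = I − A:
  [  0.91   -0.03   -0.11   -0.02   -0.10]
  [ -0.12    0.90   -0.14   -0.11   -0.05]
  [ -0.10   -0.01    0.88   -0.09   -0.05]
  [ -0.08   -0.15   -0.13    0.89   -0.04]
  [ -0.14   -0.08   -0.13   -0.15    0.95]
Leontief inverse L = M⁻¹:
  [  1.1560    0.0656    0.1866    0.0762    0.1382]
  [  0.2145    1.1625    0.2557    0.1921    0.1053]
  [  0.1653    0.0512    1.2000    0.1465    0.0894]
  [  0.1749    0.2160    0.2465    1.1948    0.0931]
  [  0.2387    0.1487    0.2522    0.2361    1.1088]
Total output x = L · d:
  x_0 = 1.1560·88 + 0.0656·17 + 0.1866·67 + 0.0762·70 + 0.1382·64 = 129.5277
  x_1 = 0.2145·88 + 1.1625·17 + 0.2557·67 + 0.1921·70 + 0.1053·64 = 75.9539
  x_2 = 0.1653·88 + 0.0512·17 + 1.2000·67 + 0.1465·70 + 0.0894·64 = 111.7882
  x_3 = 0.1749·88 + 0.2160·17 + 0.2465·67 + 1.1948·70 + 0.0931·64 = 125.1734
  x_4 = 0.2387·88 + 0.1487·17 + 0.2522·67 + 0.2361·70 + 1.1088·64 = 127.9144

111.7882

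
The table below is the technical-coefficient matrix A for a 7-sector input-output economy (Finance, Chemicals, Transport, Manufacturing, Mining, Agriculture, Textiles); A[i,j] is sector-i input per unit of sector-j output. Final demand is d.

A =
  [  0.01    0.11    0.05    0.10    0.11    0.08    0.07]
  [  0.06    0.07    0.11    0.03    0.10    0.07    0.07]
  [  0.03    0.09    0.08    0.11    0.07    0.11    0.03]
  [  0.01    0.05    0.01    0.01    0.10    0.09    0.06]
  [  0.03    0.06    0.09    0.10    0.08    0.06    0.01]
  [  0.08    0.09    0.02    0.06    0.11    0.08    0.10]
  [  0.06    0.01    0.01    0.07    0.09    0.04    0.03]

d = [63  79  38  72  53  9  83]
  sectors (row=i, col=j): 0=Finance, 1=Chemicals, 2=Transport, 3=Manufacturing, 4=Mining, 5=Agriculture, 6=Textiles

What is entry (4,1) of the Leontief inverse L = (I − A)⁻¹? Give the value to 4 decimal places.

L[4,1] = 0.1152

Form M = I − A:
  [  0.99   -0.11   -0.05   -0.10   -0.11   -0.08   -0.07]
  [ -0.06    0.93   -0.11   -0.03   -0.10   -0.07   -0.07]
  [ -0.03   -0.09    0.92   -0.11   -0.07   -0.11   -0.03]
  [ -0.01   -0.05   -0.01    0.99   -0.10   -0.09   -0.06]
  [ -0.03   -0.06   -0.09   -0.10    0.92   -0.06   -0.01]
  [ -0.08   -0.09   -0.02   -0.06   -0.11    0.92   -0.10]
  [ -0.06   -0.01   -0.01   -0.07   -0.09   -0.04    0.97]
Leontief inverse L = M⁻¹:
  [  1.0507    0.1716    0.1034    0.1605    0.1992    0.1507    0.1189]
  [  0.0990    1.1352    0.1648    0.0984    0.1868    0.1416    0.1168]
  [  0.0702    0.1560    1.1318    0.1707    0.1601    0.1840    0.0825]
  [  0.0383    0.0892    0.0434    1.0518    0.1566    0.1323    0.0909]
  [  0.0605    0.1152    0.1347    0.1521    1.1531    0.1224    0.0508]
  [  0.1210    0.1541    0.0728    0.1258    0.2027    1.1500    0.1505]
  [  0.0801    0.0474    0.0384    0.1079    0.1425    0.0810    1.0578]
Total output x = L · d:
  x_0 = 1.0507·63 + 0.1716·79 + 0.1034·38 + 0.1605·72 + 0.1992·53 + 0.1507·9 + 0.1189·83 = 117.0215
  x_1 = 0.0990·63 + 1.1352·79 + 0.1648·38 + 0.0984·72 + 0.1868·53 + 0.1416·9 + 0.1168·83 = 130.1335
  x_2 = 0.0702·63 + 0.1560·79 + 1.1318·38 + 0.1707·72 + 0.1601·53 + 0.1840·9 + 0.0825·83 = 89.0452
  x_3 = 0.0383·63 + 0.0892·79 + 0.0434·38 + 1.0518·72 + 0.1566·53 + 0.1323·9 + 0.0909·83 = 103.8612
  x_4 = 0.0605·63 + 0.1152·79 + 0.1347·38 + 0.1521·72 + 1.1531·53 + 0.1224·9 + 0.0508·83 = 95.4047
  x_5 = 0.1210·63 + 0.1541·79 + 0.0728·38 + 0.1258·72 + 0.2027·53 + 1.1500·9 + 0.1505·83 = 65.2075
  x_6 = 0.0801·63 + 0.0474·79 + 0.0384·38 + 0.1079·72 + 0.1425·53 + 0.0810·9 + 1.0578·83 = 114.1011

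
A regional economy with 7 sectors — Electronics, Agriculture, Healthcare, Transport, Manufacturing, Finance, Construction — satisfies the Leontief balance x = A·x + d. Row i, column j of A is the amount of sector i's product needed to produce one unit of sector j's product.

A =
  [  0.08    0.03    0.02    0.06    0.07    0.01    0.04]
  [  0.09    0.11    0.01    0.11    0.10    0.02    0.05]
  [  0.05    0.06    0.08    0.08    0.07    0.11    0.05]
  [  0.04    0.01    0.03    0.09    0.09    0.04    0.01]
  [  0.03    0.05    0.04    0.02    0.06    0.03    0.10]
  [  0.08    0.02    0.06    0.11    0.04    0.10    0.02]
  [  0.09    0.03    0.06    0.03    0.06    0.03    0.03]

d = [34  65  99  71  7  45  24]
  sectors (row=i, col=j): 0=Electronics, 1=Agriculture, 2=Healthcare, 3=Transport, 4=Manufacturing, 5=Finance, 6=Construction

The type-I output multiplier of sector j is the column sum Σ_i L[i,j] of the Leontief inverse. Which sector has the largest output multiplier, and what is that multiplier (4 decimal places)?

Transport (1.7960)

Form M = I − A:
  [  0.92   -0.03   -0.02   -0.06   -0.07   -0.01   -0.04]
  [ -0.09    0.89   -0.01   -0.11   -0.10   -0.02   -0.05]
  [ -0.05   -0.06    0.92   -0.08   -0.07   -0.11   -0.05]
  [ -0.04   -0.01   -0.03    0.91   -0.09   -0.04   -0.01]
  [ -0.03   -0.05   -0.04   -0.02    0.94   -0.03   -0.10]
  [ -0.08   -0.02   -0.06   -0.11   -0.04    0.90   -0.02]
  [ -0.09   -0.03   -0.06   -0.03   -0.06   -0.03    0.97]
Leontief inverse L = M⁻¹:
  [  1.1097    0.0496    0.0380    0.0902    0.1046    0.0277    0.0626]
  [  0.1387    1.1453    0.0363    0.1627    0.1579    0.0468    0.0855]
  [  0.1015    0.0935    1.1157    0.1401    0.1259    0.1528    0.0841]
  [  0.0669    0.0277    0.0499    1.1224    0.1238    0.0626    0.0324]
  [  0.0656    0.0741    0.0632    0.0535    1.0966    0.0532    0.1245]
  [  0.1223    0.0439    0.0893    0.1620    0.0872    1.1360    0.0460]
  [  0.1234    0.0526    0.0819    0.0651    0.0967    0.0538    1.0547]
Total output x = L · d:
  x_0 = 1.1097·34 + 0.0496·65 + 0.0380·99 + 0.0902·71 + 0.1046·7 + 0.0277·45 + 0.0626·24 = 54.6026
  x_1 = 0.1387·34 + 1.1453·65 + 0.0363·99 + 0.1627·71 + 0.1579·7 + 0.0468·45 + 0.0855·24 = 99.5696
  x_2 = 0.1015·34 + 0.0935·65 + 1.1157·99 + 0.1401·71 + 0.1259·7 + 0.1528·45 + 0.0841·24 = 139.7037
  x_3 = 0.0669·34 + 0.0277·65 + 0.0499·99 + 1.1224·71 + 0.1238·7 + 0.0626·45 + 0.0324·24 = 93.1653
  x_4 = 0.0656·34 + 0.0741·65 + 0.0632·99 + 0.0535·71 + 1.0966·7 + 0.0532·45 + 0.1245·24 = 30.1589
  x_5 = 0.1223·34 + 0.0439·65 + 0.0893·99 + 0.1620·71 + 0.0872·7 + 1.1360·45 + 0.0460·24 = 80.1905
  x_6 = 0.1234·34 + 0.0526·65 + 0.0819·99 + 0.0651·71 + 0.0967·7 + 0.0538·45 + 1.0547·24 = 48.7564
Output multipliers (column sums of L):
  Electronics: 1.7281
  Agriculture: 1.4868
  Healthcare: 1.4743
  Transport: 1.7960
  Manufacturing: 1.7927
  Finance: 1.5328
  Construction: 1.4898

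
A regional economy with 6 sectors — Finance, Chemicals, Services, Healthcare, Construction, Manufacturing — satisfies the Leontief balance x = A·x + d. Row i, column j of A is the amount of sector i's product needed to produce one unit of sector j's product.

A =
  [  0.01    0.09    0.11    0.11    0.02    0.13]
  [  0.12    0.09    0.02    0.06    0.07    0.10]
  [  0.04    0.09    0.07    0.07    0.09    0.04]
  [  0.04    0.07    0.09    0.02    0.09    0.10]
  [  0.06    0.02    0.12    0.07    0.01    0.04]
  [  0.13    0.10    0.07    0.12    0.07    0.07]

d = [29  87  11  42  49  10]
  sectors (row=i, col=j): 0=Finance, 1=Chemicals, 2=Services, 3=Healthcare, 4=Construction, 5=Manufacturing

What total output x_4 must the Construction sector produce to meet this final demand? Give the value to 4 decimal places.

67.1885

Form M = I − A:
  [  0.99   -0.09   -0.11   -0.11   -0.02   -0.13]
  [ -0.12    0.91   -0.02   -0.06   -0.07   -0.10]
  [ -0.04   -0.09    0.93   -0.07   -0.09   -0.04]
  [ -0.04   -0.07   -0.09    0.98   -0.09   -0.10]
  [ -0.06   -0.02   -0.12   -0.07    0.99   -0.04]
  [ -0.13   -0.10   -0.07   -0.12   -0.07    0.93]
Leontief inverse L = M⁻¹:
  [  1.0739    0.1598    0.1720    0.1723    0.0782    0.1966]
  [  0.1783    1.1562    0.0862    0.1263    0.1168    0.1716]
  [  0.0879    0.1424    1.1244    0.1199    0.1316    0.0945]
  [  0.0932    0.1265    0.1468    1.0775    0.1331    0.1545]
  [  0.0938    0.0665    0.1649    0.1116    1.0478    0.0844]
  [  0.1950    0.1787    0.1493    0.1941    0.1294    1.1546]
Total output x = L · d:
  x_0 = 1.0739·29 + 0.1598·87 + 0.1720·11 + 0.1723·42 + 0.0782·49 + 0.1966·10 = 59.9717
  x_1 = 0.1783·29 + 1.1562·87 + 0.0862·11 + 0.1263·42 + 0.1168·49 + 0.1716·10 = 119.4526
  x_2 = 0.0879·29 + 0.1424·87 + 1.1244·11 + 0.1199·42 + 0.1316·49 + 0.0945·10 = 39.7389
  x_3 = 0.0932·29 + 0.1265·87 + 0.1468·11 + 1.0775·42 + 0.1331·49 + 0.1545·10 = 68.6455
  x_4 = 0.0938·29 + 0.0665·87 + 0.1649·11 + 0.1116·42 + 1.0478·49 + 0.0844·10 = 67.1885
  x_5 = 0.1950·29 + 0.1787·87 + 0.1493·11 + 0.1941·42 + 0.1294·49 + 1.1546·10 = 48.8860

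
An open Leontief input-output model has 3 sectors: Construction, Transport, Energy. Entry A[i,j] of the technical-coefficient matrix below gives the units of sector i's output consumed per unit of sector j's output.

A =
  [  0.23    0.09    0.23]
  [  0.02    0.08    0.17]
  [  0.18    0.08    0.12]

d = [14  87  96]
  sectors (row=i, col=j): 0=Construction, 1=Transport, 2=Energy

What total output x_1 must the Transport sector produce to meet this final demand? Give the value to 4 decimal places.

121.0824

Form M = I − A:
  [  0.77   -0.09   -0.23]
  [ -0.02    0.92   -0.17]
  [ -0.18   -0.08    0.88]
Leontief inverse L = M⁻¹:
  [  1.3962    0.1712    0.3980]
  [  0.0845    1.1159    0.2377]
  [  0.2933    0.1365    1.2394]
Total output x = L · d:
  x_0 = 1.3962·14 + 0.1712·87 + 0.3980·96 = 72.6464
  x_1 = 0.0845·14 + 1.1159·87 + 0.2377·96 = 121.0824
  x_2 = 0.2933·14 + 0.1365·87 + 1.2394·96 = 134.9579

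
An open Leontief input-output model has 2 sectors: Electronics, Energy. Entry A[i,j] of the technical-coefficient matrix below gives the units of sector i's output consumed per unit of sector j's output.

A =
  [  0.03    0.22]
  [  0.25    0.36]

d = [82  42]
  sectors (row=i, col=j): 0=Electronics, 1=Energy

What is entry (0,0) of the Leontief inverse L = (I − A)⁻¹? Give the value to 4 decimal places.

L[0,0] = 1.1311

Form M = I − A:
  [  0.97   -0.22]
  [ -0.25    0.64]
Leontief inverse L = M⁻¹:
  [  1.1311    0.3888]
  [  0.4419    1.7144]
Total output x = L · d:
  x_0 = 1.1311·82 + 0.3888·42 = 109.0845
  x_1 = 0.4419·82 + 1.7144·42 = 108.2361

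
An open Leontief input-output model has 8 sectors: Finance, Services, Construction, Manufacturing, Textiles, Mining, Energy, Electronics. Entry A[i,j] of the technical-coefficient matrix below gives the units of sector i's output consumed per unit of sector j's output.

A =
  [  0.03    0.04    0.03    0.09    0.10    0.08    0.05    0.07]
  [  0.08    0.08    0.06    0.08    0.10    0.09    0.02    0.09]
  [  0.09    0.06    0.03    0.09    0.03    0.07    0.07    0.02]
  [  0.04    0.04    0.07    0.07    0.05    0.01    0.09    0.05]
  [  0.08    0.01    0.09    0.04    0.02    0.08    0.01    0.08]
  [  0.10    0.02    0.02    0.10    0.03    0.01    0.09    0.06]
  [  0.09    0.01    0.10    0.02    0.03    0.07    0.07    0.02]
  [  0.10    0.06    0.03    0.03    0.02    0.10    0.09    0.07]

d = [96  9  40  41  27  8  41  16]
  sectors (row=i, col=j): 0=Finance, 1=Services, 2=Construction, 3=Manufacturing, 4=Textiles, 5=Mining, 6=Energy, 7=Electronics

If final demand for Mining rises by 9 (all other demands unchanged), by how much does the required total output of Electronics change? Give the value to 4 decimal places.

Form M = I − A:
  [  0.97   -0.04   -0.03   -0.09   -0.10   -0.08   -0.05   -0.07]
  [ -0.08    0.92   -0.06   -0.08   -0.10   -0.09   -0.02   -0.09]
  [ -0.09   -0.06    0.97   -0.09   -0.03   -0.07   -0.07   -0.02]
  [ -0.04   -0.04   -0.07    0.93   -0.05   -0.01   -0.09   -0.05]
  [ -0.08   -0.01   -0.09   -0.04    0.98   -0.08   -0.01   -0.08]
  [ -0.10   -0.02   -0.02   -0.10   -0.03    0.99   -0.09   -0.06]
  [ -0.09   -0.01   -0.10   -0.02   -0.03   -0.07    0.93   -0.02]
  [ -0.10   -0.06   -0.03   -0.03   -0.02   -0.10   -0.09    0.93]
Leontief inverse L = M⁻¹:
  [  1.0982    0.0729    0.0796    0.1469    0.1393    0.1336    0.1071    0.1222]
  [  0.1637    1.1249    0.1175    0.1548    0.1538    0.1600    0.0892    0.1575]
  [  0.1506    0.0924    1.0762    0.1476    0.0741    0.1198    0.1244    0.0681]
  [  0.0980    0.0700    0.1143    1.1178    0.0856    0.0596    0.1390    0.0909]
  [  0.1372    0.0410    0.1242    0.0931    1.0554    0.1266    0.0620    0.1223]
  [  0.1549    0.0495    0.0647    0.1488    0.0693    1.0593    0.1419    0.1032]
  [  0.1461    0.0377    0.1377    0.0720    0.0656    0.1160    1.1189    0.0587]
  [  0.1704    0.0955    0.0775    0.0916    0.0666    0.1583    0.1506    1.1231]
Total output x = L · d:
  x_0 = 1.0982·96 + 0.0729·9 + 0.0796·40 + 0.1469·41 + 0.1393·27 + 0.1336·8 + 0.1071·41 + 0.1222·16 = 126.4597
  x_1 = 0.1637·96 + 1.1249·9 + 0.1175·40 + 0.1548·41 + 0.1538·27 + 0.1600·8 + 0.0892·41 + 0.1575·16 = 48.4988
  x_2 = 0.1506·96 + 0.0924·9 + 1.0762·40 + 0.1476·41 + 0.0741·27 + 0.1198·8 + 0.1244·41 + 0.0681·16 = 73.5383
  x_3 = 0.0980·96 + 0.0700·9 + 0.1143·40 + 1.1178·41 + 0.0856·27 + 0.0596·8 + 0.1390·41 + 0.0909·16 = 70.3818
  x_4 = 0.1372·96 + 0.0410·9 + 0.1242·40 + 0.0931·41 + 1.0554·27 + 0.1266·8 + 0.0620·41 + 0.1223·16 = 56.3337
  x_5 = 0.1549·96 + 0.0495·9 + 0.0647·40 + 0.1488·41 + 0.0693·27 + 1.0593·8 + 0.1419·41 + 0.1032·16 = 41.8201
  x_6 = 0.1461·96 + 0.0377·9 + 0.1377·40 + 0.0720·41 + 0.0656·27 + 0.1160·8 + 1.1189·41 + 0.0587·16 = 72.3343
  x_7 = 0.1704·96 + 0.0955·9 + 0.0775·40 + 0.0916·41 + 0.0666·27 + 0.1583·8 + 0.1506·41 + 1.1231·16 = 51.2820
Δx_7 = L[7,5] · Δd_5 = 0.1583 · 9 = 1.4250

1.4250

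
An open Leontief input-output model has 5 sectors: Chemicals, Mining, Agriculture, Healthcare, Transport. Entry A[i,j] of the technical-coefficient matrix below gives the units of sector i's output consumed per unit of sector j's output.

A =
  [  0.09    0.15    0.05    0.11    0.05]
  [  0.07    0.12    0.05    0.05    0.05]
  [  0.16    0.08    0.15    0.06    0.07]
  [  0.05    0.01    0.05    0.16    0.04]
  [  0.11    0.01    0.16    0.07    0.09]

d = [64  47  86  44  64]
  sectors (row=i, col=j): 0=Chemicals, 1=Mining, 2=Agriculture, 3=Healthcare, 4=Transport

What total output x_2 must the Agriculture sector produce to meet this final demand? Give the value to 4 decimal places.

Form M = I − A:
  [  0.91   -0.15   -0.05   -0.11   -0.05]
  [ -0.07    0.88   -0.05   -0.05   -0.05]
  [ -0.16   -0.08    0.85   -0.06   -0.07]
  [ -0.05   -0.01   -0.05    0.84   -0.04]
  [ -0.11   -0.01   -0.16   -0.07    0.91]
Leontief inverse L = M⁻¹:
  [  1.1549    0.2097    0.1080    0.1790    0.0912]
  [  0.1224    1.1682    0.0973    0.0994    0.0828]
  [  0.2514    0.1579    1.2321    0.1406    0.1234]
  [  0.0943    0.0391    0.0922    1.2174    0.0679]
  [  0.1924    0.0690    0.2378    0.1411    1.1378]
Total output x = L · d:
  x_0 = 1.1549·64 + 0.2097·47 + 0.1080·86 + 0.1790·44 + 0.0912·64 = 106.7649
  x_1 = 0.1224·64 + 1.1682·47 + 0.0973·86 + 0.0994·44 + 0.0828·64 = 80.7829
  x_2 = 0.2514·64 + 0.1579·47 + 1.2321·86 + 0.1406·44 + 0.1234·64 = 143.5537
  x_3 = 0.0943·64 + 0.0391·47 + 0.0922·86 + 1.2174·44 + 0.0679·64 = 73.7204
  x_4 = 0.1924·64 + 0.0690·47 + 0.2378·86 + 0.1411·44 + 1.1378·64 = 115.0340

143.5537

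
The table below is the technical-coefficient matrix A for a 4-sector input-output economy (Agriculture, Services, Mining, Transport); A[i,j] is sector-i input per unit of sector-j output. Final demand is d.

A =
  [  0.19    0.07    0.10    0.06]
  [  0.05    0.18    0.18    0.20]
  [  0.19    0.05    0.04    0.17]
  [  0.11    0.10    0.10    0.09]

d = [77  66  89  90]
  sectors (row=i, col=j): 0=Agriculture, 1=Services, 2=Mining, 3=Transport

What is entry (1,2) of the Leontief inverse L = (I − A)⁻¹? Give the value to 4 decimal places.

Form M = I − A:
  [  0.81   -0.07   -0.10   -0.06]
  [ -0.05    0.82   -0.18   -0.20]
  [ -0.19   -0.05    0.96   -0.17]
  [ -0.11   -0.10   -0.10    0.91]
Leontief inverse L = M⁻¹:
  [  1.3054    0.1406    0.1780    0.1502]
  [  0.1989    1.2981    0.3011    0.3547]
  [  0.3065    0.1262    1.1241    0.2579]
  [  0.2133    0.1735    0.1781    1.1844]
Total output x = L · d:
  x_0 = 1.3054·77 + 0.1406·66 + 0.1780·89 + 0.1502·90 = 139.1575
  x_1 = 0.1989·77 + 1.2981·66 + 0.3011·89 + 0.3547·90 = 159.7035
  x_2 = 0.3065·77 + 0.1262·66 + 1.1241·89 + 0.2579·90 = 155.1880
  x_3 = 0.2133·77 + 0.1735·66 + 0.1781·89 + 1.1844·90 = 150.3258

L[1,2] = 0.3011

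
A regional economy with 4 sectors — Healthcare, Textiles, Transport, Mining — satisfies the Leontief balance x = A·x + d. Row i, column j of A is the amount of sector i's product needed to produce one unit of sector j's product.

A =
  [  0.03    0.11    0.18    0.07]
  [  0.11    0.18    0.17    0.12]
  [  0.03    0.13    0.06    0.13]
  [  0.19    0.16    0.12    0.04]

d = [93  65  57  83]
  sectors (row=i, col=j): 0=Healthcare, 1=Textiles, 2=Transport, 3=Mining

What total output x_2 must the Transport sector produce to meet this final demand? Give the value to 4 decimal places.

105.8824

Form M = I − A:
  [  0.97   -0.11   -0.18   -0.07]
  [ -0.11    0.82   -0.17   -0.12]
  [ -0.03   -0.13    0.94   -0.13]
  [ -0.19   -0.16   -0.12    0.96]
Leontief inverse L = M⁻¹:
  [  1.0917    0.2165    0.2664    0.1427]
  [  0.2056    1.3401    0.3104    0.2245]
  [  0.0996    0.2331    1.1496    0.1921]
  [  0.2628    0.2953    0.2482    1.1313]
Total output x = L · d:
  x_0 = 1.0917·93 + 0.2165·65 + 0.2664·57 + 0.1427·83 = 142.6363
  x_1 = 0.2056·93 + 1.3401·65 + 0.3104·57 + 0.2245·83 = 142.5510
  x_2 = 0.0996·93 + 0.2331·65 + 1.1496·57 + 0.1921·83 = 105.8824
  x_3 = 0.2628·93 + 0.2953·65 + 0.2482·57 + 1.1313·83 = 151.6822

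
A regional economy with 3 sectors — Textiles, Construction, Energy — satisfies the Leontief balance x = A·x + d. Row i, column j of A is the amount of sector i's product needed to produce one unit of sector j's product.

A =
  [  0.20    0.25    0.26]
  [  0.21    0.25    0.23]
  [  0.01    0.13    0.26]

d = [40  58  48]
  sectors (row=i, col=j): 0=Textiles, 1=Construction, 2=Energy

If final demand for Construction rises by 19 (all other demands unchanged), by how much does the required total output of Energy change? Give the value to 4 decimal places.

5.4453

Form M = I − A:
  [  0.80   -0.25   -0.26]
  [ -0.21    0.75   -0.23]
  [ -0.01   -0.13    0.74]
Leontief inverse L = M⁻¹:
  [  1.4131    0.5888    0.6795]
  [  0.4244    1.5861    0.6421]
  [  0.0936    0.2866    1.4733]
Total output x = L · d:
  x_0 = 1.4131·40 + 0.5888·58 + 0.6795·48 = 123.2872
  x_1 = 0.4244·40 + 1.5861·58 + 0.6421·48 = 139.7875
  x_2 = 0.0936·40 + 0.2866·58 + 1.4733·48 = 91.0882
Δx_2 = L[2,1] · Δd_1 = 0.2866 · 19 = 5.4453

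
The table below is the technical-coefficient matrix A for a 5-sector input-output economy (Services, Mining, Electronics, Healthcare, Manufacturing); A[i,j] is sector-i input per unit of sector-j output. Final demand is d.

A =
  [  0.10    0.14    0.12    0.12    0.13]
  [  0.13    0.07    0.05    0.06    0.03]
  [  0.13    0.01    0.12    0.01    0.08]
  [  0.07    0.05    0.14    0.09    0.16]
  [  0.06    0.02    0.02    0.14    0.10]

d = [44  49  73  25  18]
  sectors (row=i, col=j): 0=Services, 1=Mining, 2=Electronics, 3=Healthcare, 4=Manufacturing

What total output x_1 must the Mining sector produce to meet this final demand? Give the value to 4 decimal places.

75.6002

Form M = I − A:
  [  0.90   -0.14   -0.12   -0.12   -0.13]
  [ -0.13    0.93   -0.05   -0.06   -0.03]
  [ -0.13   -0.01    0.88   -0.01   -0.08]
  [ -0.07   -0.05   -0.14    0.91   -0.16]
  [ -0.06   -0.02   -0.02   -0.14    0.90]
Leontief inverse L = M⁻¹:
  [  1.2031    0.1998    0.2143    0.2106    0.2369]
  [  0.1920    1.1135    0.1098    0.1146    0.0950]
  [  0.1919    0.0481    1.1787    0.0638    0.1454]
  [  0.1524    0.0934    0.2174    1.1663    0.2518]
  [  0.1124    0.0537    0.0767    0.1994    1.1714]
Total output x = L · d:
  x_0 = 1.2031·44 + 0.1998·49 + 0.2143·73 + 0.2106·25 + 0.2369·18 = 87.9044
  x_1 = 0.1920·44 + 1.1135·49 + 0.1098·73 + 0.1146·25 + 0.0950·18 = 75.6002
  x_2 = 0.1919·44 + 0.0481·49 + 1.1787·73 + 0.0638·25 + 0.1454·18 = 101.0590
  x_3 = 0.1524·44 + 0.0934·49 + 0.2174·73 + 1.1663·25 + 0.2518·18 = 60.8368
  x_4 = 0.1124·44 + 0.0537·49 + 0.0767·73 + 0.1994·25 + 1.1714·18 = 39.2496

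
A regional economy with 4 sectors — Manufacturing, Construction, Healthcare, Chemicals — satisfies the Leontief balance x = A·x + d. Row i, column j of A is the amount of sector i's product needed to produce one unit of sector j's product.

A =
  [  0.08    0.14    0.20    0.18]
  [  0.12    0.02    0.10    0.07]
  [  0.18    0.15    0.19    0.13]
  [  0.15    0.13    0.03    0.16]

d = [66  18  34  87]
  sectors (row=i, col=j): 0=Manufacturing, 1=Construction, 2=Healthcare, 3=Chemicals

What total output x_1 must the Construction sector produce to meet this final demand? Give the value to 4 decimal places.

Form M = I − A:
  [  0.92   -0.14   -0.20   -0.18]
  [ -0.12    0.98   -0.10   -0.07]
  [ -0.18   -0.15    0.81   -0.13]
  [ -0.15   -0.13   -0.03    0.84]
Leontief inverse L = M⁻¹:
  [  1.2493    0.2788    0.3557    0.3460]
  [  0.2088    1.1020    0.1938    0.1666]
  [  0.3593    0.3031    1.3724    0.3147]
  [  0.2682    0.2312    0.1425    1.2893]
Total output x = L · d:
  x_0 = 1.2493·66 + 0.2788·18 + 0.3557·34 + 0.3460·87 = 129.6711
  x_1 = 0.2088·66 + 1.1020·18 + 0.1938·34 + 0.1666·87 = 54.6969
  x_2 = 0.3593·66 + 0.3031·18 + 1.3724·34 + 0.3147·87 = 103.2092
  x_3 = 0.2682·66 + 0.2312·18 + 0.1425·34 + 1.2893·87 = 138.8780

54.6969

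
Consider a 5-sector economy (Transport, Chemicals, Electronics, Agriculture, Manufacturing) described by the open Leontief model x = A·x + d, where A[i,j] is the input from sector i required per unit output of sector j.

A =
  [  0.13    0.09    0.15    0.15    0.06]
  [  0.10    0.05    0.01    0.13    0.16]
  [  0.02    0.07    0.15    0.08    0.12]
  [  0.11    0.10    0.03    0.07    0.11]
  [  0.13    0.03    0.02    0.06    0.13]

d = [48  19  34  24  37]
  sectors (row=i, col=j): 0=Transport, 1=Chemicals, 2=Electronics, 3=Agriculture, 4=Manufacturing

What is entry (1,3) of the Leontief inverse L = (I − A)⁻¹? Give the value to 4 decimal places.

Form M = I − A:
  [  0.87   -0.09   -0.15   -0.15   -0.06]
  [ -0.10    0.95   -0.01   -0.13   -0.16]
  [ -0.02   -0.07    0.85   -0.08   -0.12]
  [ -0.11   -0.10   -0.03    0.93   -0.11]
  [ -0.13   -0.03   -0.02   -0.06    0.87]
Leontief inverse L = M⁻¹:
  [  1.2328    0.1663    0.2327    0.2537    0.1798]
  [  0.1920    1.1049    0.0601    0.2068    0.2509]
  [  0.0922    0.1199    1.2044    0.1490    0.2134]
  [  0.1938    0.1514    0.0811    1.1474    0.1975]
  [  0.2063    0.0761    0.0701    0.1276    1.2035]
Total output x = L · d:
  x_0 = 1.2328·48 + 0.1663·19 + 0.2327·34 + 0.2537·24 + 0.1798·37 = 82.9893
  x_1 = 0.1920·48 + 1.1049·19 + 0.0601·34 + 0.2068·24 + 0.2509·37 = 46.4990
  x_2 = 0.0922·48 + 0.1199·19 + 1.2044·34 + 0.1490·24 + 0.2134·37 = 59.1252
  x_3 = 0.1938·48 + 0.1514·19 + 0.0811·34 + 1.1474·24 + 0.1975·37 = 49.7831
  x_4 = 0.2063·48 + 0.0761·19 + 0.0701·34 + 0.1276·24 + 1.2035·37 = 61.3254

L[1,3] = 0.2068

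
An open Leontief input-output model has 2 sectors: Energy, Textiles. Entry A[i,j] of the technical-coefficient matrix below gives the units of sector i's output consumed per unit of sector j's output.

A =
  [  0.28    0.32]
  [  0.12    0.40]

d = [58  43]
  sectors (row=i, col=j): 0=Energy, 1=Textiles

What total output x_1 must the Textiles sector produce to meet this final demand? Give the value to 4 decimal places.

96.3415

Form M = I − A:
  [  0.72   -0.32]
  [ -0.12    0.60]
Leontief inverse L = M⁻¹:
  [  1.5244    0.8130]
  [  0.3049    1.8293]
Total output x = L · d:
  x_0 = 1.5244·58 + 0.8130·43 = 123.3740
  x_1 = 0.3049·58 + 1.8293·43 = 96.3415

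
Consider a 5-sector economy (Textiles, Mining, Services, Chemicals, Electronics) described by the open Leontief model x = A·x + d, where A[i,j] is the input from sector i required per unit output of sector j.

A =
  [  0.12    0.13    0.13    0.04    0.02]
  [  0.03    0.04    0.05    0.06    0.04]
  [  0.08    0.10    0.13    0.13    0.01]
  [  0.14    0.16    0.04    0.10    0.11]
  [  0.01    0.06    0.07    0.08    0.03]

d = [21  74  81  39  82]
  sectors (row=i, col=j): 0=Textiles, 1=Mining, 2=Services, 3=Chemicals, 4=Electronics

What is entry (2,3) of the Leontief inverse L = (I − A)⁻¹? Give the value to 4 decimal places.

L[2,3] = 0.1949

Form M = I − A:
  [  0.88   -0.13   -0.13   -0.04   -0.02]
  [ -0.03    0.96   -0.05   -0.06   -0.04]
  [ -0.08   -0.10    0.87   -0.13   -0.01]
  [ -0.14   -0.16   -0.04    0.90   -0.11]
  [ -0.01   -0.06   -0.07   -0.08    0.97]
Leontief inverse L = M⁻¹:
  [  1.1770    0.1989    0.1955    0.0979    0.0456]
  [  0.0590    1.0766    0.0794    0.0909    0.0567]
  [  0.1462    0.1795    1.1942    0.1949    0.0448]
  [  0.2054    0.2427    0.1101    1.1654    0.1475]
  [  0.0433    0.1016    0.1022    0.1168    1.0503]
Total output x = L · d:
  x_0 = 1.1770·21 + 0.1989·74 + 0.1955·81 + 0.0979·39 + 0.0456·82 = 62.8235
  x_1 = 0.0590·21 + 1.0766·74 + 0.0794·81 + 0.0909·39 + 0.0567·82 = 95.5444
  x_2 = 0.1462·21 + 0.1795·74 + 1.1942·81 + 0.1949·39 + 0.0448·82 = 124.3573
  x_3 = 0.2054·21 + 0.2427·74 + 0.1101·81 + 1.1654·39 + 0.1475·82 = 88.7436
  x_4 = 0.0433·21 + 0.1016·74 + 0.1022·81 + 0.1168·39 + 1.0503·82 = 107.3870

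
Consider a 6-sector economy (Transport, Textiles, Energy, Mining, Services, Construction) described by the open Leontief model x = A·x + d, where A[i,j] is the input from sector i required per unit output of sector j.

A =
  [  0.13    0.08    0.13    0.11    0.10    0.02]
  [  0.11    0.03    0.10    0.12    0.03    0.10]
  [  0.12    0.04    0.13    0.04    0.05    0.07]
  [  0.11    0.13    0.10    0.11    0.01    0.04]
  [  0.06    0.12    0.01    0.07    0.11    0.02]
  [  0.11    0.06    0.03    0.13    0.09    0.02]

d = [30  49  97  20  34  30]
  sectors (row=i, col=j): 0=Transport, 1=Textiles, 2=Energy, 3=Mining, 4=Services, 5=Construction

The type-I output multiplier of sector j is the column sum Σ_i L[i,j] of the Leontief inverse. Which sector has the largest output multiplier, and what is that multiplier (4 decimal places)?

Transport (2.2448)

Form M = I − A:
  [  0.87   -0.08   -0.13   -0.11   -0.10   -0.02]
  [ -0.11    0.97   -0.10   -0.12   -0.03   -0.10]
  [ -0.12   -0.04    0.87   -0.04   -0.05   -0.07]
  [ -0.11   -0.13   -0.10    0.89   -0.01   -0.04]
  [ -0.06   -0.12   -0.01   -0.07    0.89   -0.02]
  [ -0.11   -0.06   -0.03   -0.13   -0.09    0.98]
Leontief inverse L = M⁻¹:
  [  1.2502    0.1664    0.2346    0.2112    0.1688    0.0713]
  [  0.2166    1.1047    0.1896    0.2118    0.0889    0.1411]
  [  0.2168    0.1041    1.2125    0.1197    0.1083    0.1087]
  [  0.2211    0.2016    0.1986    1.2053    0.0654    0.0898]
  [  0.1379    0.1802    0.0731    0.1437    1.1565    0.0559]
  [  0.2022    0.1328    0.1081    0.2134    0.1426    1.0574]
Total output x = L · d:
  x_0 = 1.2502·30 + 0.1664·49 + 0.2346·97 + 0.2112·20 + 0.1688·34 + 0.0713·30 = 80.5196
  x_1 = 0.2166·30 + 1.1047·49 + 0.1896·97 + 0.2118·20 + 0.0889·34 + 0.1411·30 = 90.5123
  x_2 = 0.2168·30 + 0.1041·49 + 1.2125·97 + 0.1197·20 + 0.1083·34 + 0.1087·30 = 138.5565
  x_3 = 0.2211·30 + 0.2016·49 + 0.1986·97 + 1.2053·20 + 0.0654·34 + 0.0898·30 = 64.8030
  x_4 = 0.1379·30 + 0.1802·49 + 0.0731·97 + 0.1437·20 + 1.1565·34 + 0.0559·30 = 63.9241
  x_5 = 0.2022·30 + 0.1328·49 + 0.1081·97 + 0.2134·20 + 0.1426·34 + 1.0574·30 = 63.9001
Output multipliers (column sums of L):
  Transport: 2.2448
  Textiles: 1.8897
  Energy: 2.0165
  Mining: 2.1052
  Services: 1.7306
  Construction: 1.5243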